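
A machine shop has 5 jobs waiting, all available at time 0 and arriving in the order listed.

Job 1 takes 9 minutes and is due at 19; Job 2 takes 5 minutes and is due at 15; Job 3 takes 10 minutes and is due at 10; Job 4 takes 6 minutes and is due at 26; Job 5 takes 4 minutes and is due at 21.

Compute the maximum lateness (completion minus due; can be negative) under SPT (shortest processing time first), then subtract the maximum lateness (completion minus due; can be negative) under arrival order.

SPT (increasing processing time): Job 5 Job 2 Job 4 Job 1 Job 3.
Job 5: 0→4, due 21, lateness -17
Job 2: 4→9, due 15, lateness -6
Job 4: 9→15, due 26, lateness -11
Job 1: 15→24, due 19, lateness 5
Job 3: 24→34, due 10, lateness 24
Maximum = 24.
FIFO (arrival order): Job 1 Job 2 Job 3 Job 4 Job 5.
Job 1: 0→9, due 19, lateness -10
Job 2: 9→14, due 15, lateness -1
Job 3: 14→24, due 10, lateness 14
Job 4: 24→30, due 26, lateness 4
Job 5: 30→34, due 21, lateness 13
Maximum = 14.
Difference = 24 − 14 = 10.

10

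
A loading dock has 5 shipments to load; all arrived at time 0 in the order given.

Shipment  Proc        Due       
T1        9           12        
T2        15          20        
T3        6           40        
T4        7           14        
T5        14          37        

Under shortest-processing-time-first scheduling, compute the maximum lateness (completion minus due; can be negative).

31

SPT (increasing processing time): T3 T4 T1 T5 T2.
T3: 0→6, due 40, lateness -34
T4: 6→13, due 14, lateness -1
T1: 13→22, due 12, lateness 10
T5: 22→36, due 37, lateness -1
T2: 36→51, due 20, lateness 31
Maximum = 31.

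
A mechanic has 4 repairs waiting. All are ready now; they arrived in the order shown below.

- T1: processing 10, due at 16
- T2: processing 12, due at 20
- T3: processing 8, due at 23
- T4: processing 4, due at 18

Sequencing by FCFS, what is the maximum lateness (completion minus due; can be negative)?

FIFO (arrival order): T1 T2 T3 T4.
T1: 0→10, due 16, lateness -6
T2: 10→22, due 20, lateness 2
T3: 22→30, due 23, lateness 7
T4: 30→34, due 18, lateness 16
Maximum = 16.

16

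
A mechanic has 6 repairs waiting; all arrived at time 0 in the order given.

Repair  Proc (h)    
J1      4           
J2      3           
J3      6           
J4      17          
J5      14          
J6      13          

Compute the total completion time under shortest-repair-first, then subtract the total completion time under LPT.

-107

SPT (increasing processing time): J2 J1 J3 J6 J5 J4.
J2: 0→3
J1: 3→7
J3: 7→13
J6: 13→26
J5: 26→40
J4: 40→57
Sum = 3+7+13+26+40+57 = 146.
LPT (decreasing processing time): J4 J5 J6 J3 J1 J2.
J4: 0→17
J5: 17→31
J6: 31→44
J3: 44→50
J1: 50→54
J2: 54→57
Sum = 17+31+44+50+54+57 = 253.
Difference = 146 − 253 = -107.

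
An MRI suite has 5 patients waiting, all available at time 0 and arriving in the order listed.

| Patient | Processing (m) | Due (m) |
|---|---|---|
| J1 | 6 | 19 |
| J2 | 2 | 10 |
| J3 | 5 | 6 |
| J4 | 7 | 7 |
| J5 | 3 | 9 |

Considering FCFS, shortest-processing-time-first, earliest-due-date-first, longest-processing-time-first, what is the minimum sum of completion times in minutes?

56

FIFO (arrival order): J1 J2 J3 J4 J5.
J1: 0→6
J2: 6→8
J3: 8→13
J4: 13→20
J5: 20→23
Sum = 6+8+13+20+23 = 70.
SPT (increasing processing time): J2 J5 J3 J1 J4.
J2: 0→2
J5: 2→5
J3: 5→10
J1: 10→16
J4: 16→23
Sum = 2+5+10+16+23 = 56.
EDD (increasing due date): J3 J4 J5 J2 J1.
J3: 0→5
J4: 5→12
J5: 12→15
J2: 15→17
J1: 17→23
Sum = 5+12+15+17+23 = 72.
LPT (decreasing processing time): J4 J1 J3 J5 J2.
J4: 0→7
J1: 7→13
J3: 13→18
J5: 18→21
J2: 21→23
Sum = 7+13+18+21+23 = 82.
FIFO 70, SPT 56, EDD 72, LPT 82 → minimum 56.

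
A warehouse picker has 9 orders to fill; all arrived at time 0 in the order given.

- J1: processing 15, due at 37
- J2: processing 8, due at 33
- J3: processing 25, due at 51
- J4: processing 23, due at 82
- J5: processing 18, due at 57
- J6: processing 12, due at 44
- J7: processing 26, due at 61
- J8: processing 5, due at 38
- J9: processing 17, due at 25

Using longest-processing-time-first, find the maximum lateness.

LPT (decreasing processing time): J7 J3 J4 J5 J9 J1 J6 J2 J8.
J7: 0→26, due 61, lateness -35
J3: 26→51, due 51, lateness 0
J4: 51→74, due 82, lateness -8
J5: 74→92, due 57, lateness 35
J9: 92→109, due 25, lateness 84
J1: 109→124, due 37, lateness 87
J6: 124→136, due 44, lateness 92
J2: 136→144, due 33, lateness 111
J8: 144→149, due 38, lateness 111
Maximum = 111.

111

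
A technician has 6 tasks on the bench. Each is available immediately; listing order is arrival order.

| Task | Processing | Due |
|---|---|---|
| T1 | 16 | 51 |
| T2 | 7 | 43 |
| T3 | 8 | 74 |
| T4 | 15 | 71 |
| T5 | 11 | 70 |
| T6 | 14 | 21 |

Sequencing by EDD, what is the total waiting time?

183

EDD (increasing due date): T6 T2 T1 T5 T4 T3.
T6: waits 0, runs 0→14
T2: waits 14, runs 14→21
T1: waits 21, runs 21→37
T5: waits 37, runs 37→48
T4: waits 48, runs 48→63
T3: waits 63, runs 63→71
Sum = 0+14+21+37+48+63 = 183.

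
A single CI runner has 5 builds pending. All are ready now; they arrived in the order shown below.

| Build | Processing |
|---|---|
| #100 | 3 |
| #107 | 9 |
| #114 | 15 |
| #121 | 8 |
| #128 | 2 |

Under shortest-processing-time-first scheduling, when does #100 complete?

5

SPT (increasing processing time): #128 #100 #121 #107 #114.
#128: 0→2
#100: 2→5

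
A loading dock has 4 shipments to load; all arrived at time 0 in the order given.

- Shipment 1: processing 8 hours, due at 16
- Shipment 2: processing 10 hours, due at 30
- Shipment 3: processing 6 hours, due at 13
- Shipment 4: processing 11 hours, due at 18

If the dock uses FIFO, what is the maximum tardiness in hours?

FIFO (arrival order): Shipment 1 Shipment 2 Shipment 3 Shipment 4.
Shipment 1: 0→8, due 16, tardiness 0
Shipment 2: 8→18, due 30, tardiness 0
Shipment 3: 18→24, due 13, tardiness 11
Shipment 4: 24→35, due 18, tardiness 17
Maximum = 17.

17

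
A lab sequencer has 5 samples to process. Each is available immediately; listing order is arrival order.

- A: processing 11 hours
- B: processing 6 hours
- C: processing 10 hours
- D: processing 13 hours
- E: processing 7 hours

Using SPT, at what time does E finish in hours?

SPT (increasing processing time): B E C A D.
B: 0→6
E: 6→13

13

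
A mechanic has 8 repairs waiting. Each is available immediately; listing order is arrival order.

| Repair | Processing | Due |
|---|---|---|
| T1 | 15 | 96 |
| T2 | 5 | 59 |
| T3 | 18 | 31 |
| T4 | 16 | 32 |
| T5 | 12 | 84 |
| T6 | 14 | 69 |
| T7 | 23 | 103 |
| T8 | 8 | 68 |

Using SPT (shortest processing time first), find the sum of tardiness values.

SPT (increasing processing time): T2 T8 T5 T6 T1 T4 T3 T7.
T2: 0→5, due 59, tardiness 0
T8: 5→13, due 68, tardiness 0
T5: 13→25, due 84, tardiness 0
T6: 25→39, due 69, tardiness 0
T1: 39→54, due 96, tardiness 0
T4: 54→70, due 32, tardiness 38
T3: 70→88, due 31, tardiness 57
T7: 88→111, due 103, tardiness 8
Sum = 0+0+0+0+0+38+57+8 = 103.

103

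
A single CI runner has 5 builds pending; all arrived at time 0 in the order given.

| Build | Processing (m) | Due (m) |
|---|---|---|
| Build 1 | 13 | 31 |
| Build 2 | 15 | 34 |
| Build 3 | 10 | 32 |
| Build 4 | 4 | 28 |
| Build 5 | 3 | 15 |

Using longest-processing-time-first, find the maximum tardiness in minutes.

LPT (decreasing processing time): Build 2 Build 1 Build 3 Build 4 Build 5.
Build 2: 0→15, due 34, tardiness 0
Build 1: 15→28, due 31, tardiness 0
Build 3: 28→38, due 32, tardiness 6
Build 4: 38→42, due 28, tardiness 14
Build 5: 42→45, due 15, tardiness 30
Maximum = 30.

30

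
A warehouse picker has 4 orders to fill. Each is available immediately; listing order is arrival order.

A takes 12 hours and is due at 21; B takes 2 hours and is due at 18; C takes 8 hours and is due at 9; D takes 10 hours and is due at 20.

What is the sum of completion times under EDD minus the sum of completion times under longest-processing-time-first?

EDD (increasing due date): C B D A.
C: 0→8
B: 8→10
D: 10→20
A: 20→32
Sum = 8+10+20+32 = 70.
LPT (decreasing processing time): A D C B.
A: 0→12
D: 12→22
C: 22→30
B: 30→32
Sum = 12+22+30+32 = 96.
Difference = 70 − 96 = -26.

-26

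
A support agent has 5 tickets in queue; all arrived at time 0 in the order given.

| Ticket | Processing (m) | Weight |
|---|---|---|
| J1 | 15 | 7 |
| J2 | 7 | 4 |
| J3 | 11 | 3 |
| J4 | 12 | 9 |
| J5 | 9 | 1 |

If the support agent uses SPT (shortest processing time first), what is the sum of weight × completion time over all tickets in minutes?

854

SPT (increasing processing time): J2 J5 J3 J4 J1.
J2: finishes 7, weight 4, w·C = 28
J5: finishes 16, weight 1, w·C = 16
J3: finishes 27, weight 3, w·C = 81
J4: finishes 39, weight 9, w·C = 351
J1: finishes 54, weight 7, w·C = 378
Sum = 28+16+81+351+378 = 854.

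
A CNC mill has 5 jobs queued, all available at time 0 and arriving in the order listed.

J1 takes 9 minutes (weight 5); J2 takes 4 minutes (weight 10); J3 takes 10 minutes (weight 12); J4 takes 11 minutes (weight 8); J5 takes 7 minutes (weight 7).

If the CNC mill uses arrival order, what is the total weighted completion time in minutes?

FIFO (arrival order): J1 J2 J3 J4 J5.
J1: finishes 9, weight 5, w·C = 45
J2: finishes 13, weight 10, w·C = 130
J3: finishes 23, weight 12, w·C = 276
J4: finishes 34, weight 8, w·C = 272
J5: finishes 41, weight 7, w·C = 287
Sum = 45+130+276+272+287 = 1010.

1010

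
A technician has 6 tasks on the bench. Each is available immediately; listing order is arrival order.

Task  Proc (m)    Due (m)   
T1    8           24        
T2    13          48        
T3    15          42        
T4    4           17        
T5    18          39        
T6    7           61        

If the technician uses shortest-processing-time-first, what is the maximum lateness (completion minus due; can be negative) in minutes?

SPT (increasing processing time): T4 T6 T1 T2 T3 T5.
T4: 0→4, due 17, lateness -13
T6: 4→11, due 61, lateness -50
T1: 11→19, due 24, lateness -5
T2: 19→32, due 48, lateness -16
T3: 32→47, due 42, lateness 5
T5: 47→65, due 39, lateness 26
Maximum = 26.

26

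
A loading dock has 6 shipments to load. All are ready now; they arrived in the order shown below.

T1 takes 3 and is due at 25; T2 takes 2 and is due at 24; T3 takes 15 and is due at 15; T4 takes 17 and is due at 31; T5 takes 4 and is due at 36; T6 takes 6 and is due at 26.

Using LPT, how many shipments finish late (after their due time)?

5

LPT (decreasing processing time): T4 T3 T6 T5 T1 T2.
T4: 0→17, due 31, tardiness 0
T3: 17→32, due 15, tardiness 17
T6: 32→38, due 26, tardiness 12
T5: 38→42, due 36, tardiness 6
T1: 42→45, due 25, tardiness 20
T2: 45→47, due 24, tardiness 23
Late shipments: 5.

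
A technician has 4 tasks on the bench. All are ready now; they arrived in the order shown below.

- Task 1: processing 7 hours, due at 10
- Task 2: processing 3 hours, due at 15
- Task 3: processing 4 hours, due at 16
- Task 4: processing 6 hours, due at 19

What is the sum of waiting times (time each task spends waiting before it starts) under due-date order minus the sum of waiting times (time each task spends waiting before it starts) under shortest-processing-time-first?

8

EDD (increasing due date): Task 1 Task 2 Task 3 Task 4.
Task 1: waits 0, runs 0→7
Task 2: waits 7, runs 7→10
Task 3: waits 10, runs 10→14
Task 4: waits 14, runs 14→20
Sum = 0+7+10+14 = 31.
SPT (increasing processing time): Task 2 Task 3 Task 4 Task 1.
Task 2: waits 0, runs 0→3
Task 3: waits 3, runs 3→7
Task 4: waits 7, runs 7→13
Task 1: waits 13, runs 13→20
Sum = 0+3+7+13 = 23.
Difference = 31 − 23 = 8.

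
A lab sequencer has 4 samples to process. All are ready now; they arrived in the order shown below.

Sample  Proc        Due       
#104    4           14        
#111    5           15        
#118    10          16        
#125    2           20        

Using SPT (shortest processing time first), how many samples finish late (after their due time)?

SPT (increasing processing time): #125 #104 #111 #118.
#125: 0→2, due 20, tardiness 0
#104: 2→6, due 14, tardiness 0
#111: 6→11, due 15, tardiness 0
#118: 11→21, due 16, tardiness 5
Late samples: 1.

1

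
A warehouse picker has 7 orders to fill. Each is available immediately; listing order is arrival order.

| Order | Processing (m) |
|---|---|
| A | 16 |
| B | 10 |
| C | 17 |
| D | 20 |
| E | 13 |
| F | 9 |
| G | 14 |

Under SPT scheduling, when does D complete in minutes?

SPT (increasing processing time): F B E G A C D.
F: 0→9
B: 9→19
E: 19→32
G: 32→46
A: 46→62
C: 62→79
D: 79→99

99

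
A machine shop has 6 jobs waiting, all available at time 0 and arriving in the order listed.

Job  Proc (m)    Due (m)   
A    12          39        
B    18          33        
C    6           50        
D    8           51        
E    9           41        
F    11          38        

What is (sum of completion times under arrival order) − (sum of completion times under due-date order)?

FIFO (arrival order): A B C D E F.
A: 0→12
B: 12→30
C: 30→36
D: 36→44
E: 44→53
F: 53→64
Sum = 12+30+36+44+53+64 = 239.
EDD (increasing due date): B F A E C D.
B: 0→18
F: 18→29
A: 29→41
E: 41→50
C: 50→56
D: 56→64
Sum = 18+29+41+50+56+64 = 258.
Difference = 239 − 258 = -19.

-19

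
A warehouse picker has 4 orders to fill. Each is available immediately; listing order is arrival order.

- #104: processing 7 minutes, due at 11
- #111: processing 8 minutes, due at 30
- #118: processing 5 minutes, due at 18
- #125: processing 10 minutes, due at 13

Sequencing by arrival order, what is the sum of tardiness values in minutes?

19

FIFO (arrival order): #104 #111 #118 #125.
#104: 0→7, due 11, tardiness 0
#111: 7→15, due 30, tardiness 0
#118: 15→20, due 18, tardiness 2
#125: 20→30, due 13, tardiness 17
Sum = 0+0+2+17 = 19.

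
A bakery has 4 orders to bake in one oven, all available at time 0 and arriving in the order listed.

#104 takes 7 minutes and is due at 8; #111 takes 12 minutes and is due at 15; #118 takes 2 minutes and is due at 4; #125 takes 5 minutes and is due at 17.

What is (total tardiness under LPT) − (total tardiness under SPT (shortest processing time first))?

LPT (decreasing processing time): #111 #104 #125 #118.
#111: 0→12, due 15, tardiness 0
#104: 12→19, due 8, tardiness 11
#125: 19→24, due 17, tardiness 7
#118: 24→26, due 4, tardiness 22
Sum = 0+11+7+22 = 40.
SPT (increasing processing time): #118 #125 #104 #111.
#118: 0→2, due 4, tardiness 0
#125: 2→7, due 17, tardiness 0
#104: 7→14, due 8, tardiness 6
#111: 14→26, due 15, tardiness 11
Sum = 0+0+6+11 = 17.
Difference = 40 − 17 = 23.

23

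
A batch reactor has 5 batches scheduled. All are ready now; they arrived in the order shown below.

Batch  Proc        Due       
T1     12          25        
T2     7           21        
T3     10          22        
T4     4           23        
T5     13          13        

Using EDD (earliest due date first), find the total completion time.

143

EDD (increasing due date): T5 T2 T3 T4 T1.
T5: 0→13
T2: 13→20
T3: 20→30
T4: 30→34
T1: 34→46
Sum = 13+20+30+34+46 = 143.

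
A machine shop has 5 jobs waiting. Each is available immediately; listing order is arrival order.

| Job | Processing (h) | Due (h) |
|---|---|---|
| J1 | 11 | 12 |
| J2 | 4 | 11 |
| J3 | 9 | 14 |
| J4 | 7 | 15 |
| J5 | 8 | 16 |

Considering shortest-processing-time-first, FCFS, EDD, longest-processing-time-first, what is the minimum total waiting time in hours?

62

SPT (increasing processing time): J2 J4 J5 J3 J1.
J2: waits 0, runs 0→4
J4: waits 4, runs 4→11
J5: waits 11, runs 11→19
J3: waits 19, runs 19→28
J1: waits 28, runs 28→39
Sum = 0+4+11+19+28 = 62.
FIFO (arrival order): J1 J2 J3 J4 J5.
J1: waits 0, runs 0→11
J2: waits 11, runs 11→15
J3: waits 15, runs 15→24
J4: waits 24, runs 24→31
J5: waits 31, runs 31→39
Sum = 0+11+15+24+31 = 81.
EDD (increasing due date): J2 J1 J3 J4 J5.
J2: waits 0, runs 0→4
J1: waits 4, runs 4→15
J3: waits 15, runs 15→24
J4: waits 24, runs 24→31
J5: waits 31, runs 31→39
Sum = 0+4+15+24+31 = 74.
LPT (decreasing processing time): J1 J3 J5 J4 J2.
J1: waits 0, runs 0→11
J3: waits 11, runs 11→20
J5: waits 20, runs 20→28
J4: waits 28, runs 28→35
J2: waits 35, runs 35→39
Sum = 0+11+20+28+35 = 94.
SPT 62, FIFO 81, EDD 74, LPT 94 → minimum 62.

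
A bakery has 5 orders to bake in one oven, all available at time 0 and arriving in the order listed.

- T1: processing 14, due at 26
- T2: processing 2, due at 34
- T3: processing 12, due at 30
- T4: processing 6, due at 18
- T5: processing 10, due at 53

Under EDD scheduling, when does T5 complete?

44

EDD (increasing due date): T4 T1 T3 T2 T5.
T4: 0→6
T1: 6→20
T3: 20→32
T2: 32→34
T5: 34→44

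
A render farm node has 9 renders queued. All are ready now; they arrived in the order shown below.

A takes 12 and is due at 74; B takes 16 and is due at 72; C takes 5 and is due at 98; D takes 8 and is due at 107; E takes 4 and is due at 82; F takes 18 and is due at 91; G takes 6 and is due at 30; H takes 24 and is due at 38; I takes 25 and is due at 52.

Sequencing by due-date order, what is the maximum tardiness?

14

EDD (increasing due date): G H I B A E F C D.
G: 0→6, due 30, tardiness 0
H: 6→30, due 38, tardiness 0
I: 30→55, due 52, tardiness 3
B: 55→71, due 72, tardiness 0
A: 71→83, due 74, tardiness 9
E: 83→87, due 82, tardiness 5
F: 87→105, due 91, tardiness 14
C: 105→110, due 98, tardiness 12
D: 110→118, due 107, tardiness 11
Maximum = 14.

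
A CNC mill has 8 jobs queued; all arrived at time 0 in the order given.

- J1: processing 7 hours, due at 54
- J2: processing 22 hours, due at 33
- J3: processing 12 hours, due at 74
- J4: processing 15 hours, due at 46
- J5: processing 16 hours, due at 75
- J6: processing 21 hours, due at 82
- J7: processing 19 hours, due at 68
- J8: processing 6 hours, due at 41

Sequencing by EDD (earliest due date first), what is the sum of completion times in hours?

508

EDD (increasing due date): J2 J8 J4 J1 J7 J3 J5 J6.
J2: 0→22
J8: 22→28
J4: 28→43
J1: 43→50
J7: 50→69
J3: 69→81
J5: 81→97
J6: 97→118
Sum = 22+28+43+50+69+81+97+118 = 508.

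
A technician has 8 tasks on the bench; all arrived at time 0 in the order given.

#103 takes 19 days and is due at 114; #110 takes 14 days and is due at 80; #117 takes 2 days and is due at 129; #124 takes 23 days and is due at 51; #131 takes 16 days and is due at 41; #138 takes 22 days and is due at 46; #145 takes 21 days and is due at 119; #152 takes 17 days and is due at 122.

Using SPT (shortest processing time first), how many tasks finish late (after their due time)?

2

SPT (increasing processing time): #117 #110 #131 #152 #103 #145 #138 #124.
#117: 0→2, due 129, tardiness 0
#110: 2→16, due 80, tardiness 0
#131: 16→32, due 41, tardiness 0
#152: 32→49, due 122, tardiness 0
#103: 49→68, due 114, tardiness 0
#145: 68→89, due 119, tardiness 0
#138: 89→111, due 46, tardiness 65
#124: 111→134, due 51, tardiness 83
Late tasks: 2.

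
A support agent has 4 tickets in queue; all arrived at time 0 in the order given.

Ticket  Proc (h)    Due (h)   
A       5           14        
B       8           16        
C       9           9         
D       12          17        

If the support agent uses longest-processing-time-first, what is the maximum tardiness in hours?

20

LPT (decreasing processing time): D C B A.
D: 0→12, due 17, tardiness 0
C: 12→21, due 9, tardiness 12
B: 21→29, due 16, tardiness 13
A: 29→34, due 14, tardiness 20
Maximum = 20.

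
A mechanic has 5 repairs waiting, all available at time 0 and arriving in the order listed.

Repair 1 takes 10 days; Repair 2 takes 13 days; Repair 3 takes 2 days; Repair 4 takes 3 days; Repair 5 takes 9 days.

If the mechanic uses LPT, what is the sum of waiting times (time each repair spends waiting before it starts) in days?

LPT (decreasing processing time): Repair 2 Repair 1 Repair 5 Repair 4 Repair 3.
Repair 2: waits 0, runs 0→13
Repair 1: waits 13, runs 13→23
Repair 5: waits 23, runs 23→32
Repair 4: waits 32, runs 32→35
Repair 3: waits 35, runs 35→37
Sum = 0+13+23+32+35 = 103.

103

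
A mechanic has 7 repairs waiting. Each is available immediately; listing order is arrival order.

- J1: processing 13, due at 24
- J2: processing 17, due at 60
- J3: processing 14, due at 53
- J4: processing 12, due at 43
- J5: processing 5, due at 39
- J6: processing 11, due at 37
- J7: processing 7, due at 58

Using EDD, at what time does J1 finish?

13

EDD (increasing due date): J1 J6 J5 J4 J3 J7 J2.
J1: 0→13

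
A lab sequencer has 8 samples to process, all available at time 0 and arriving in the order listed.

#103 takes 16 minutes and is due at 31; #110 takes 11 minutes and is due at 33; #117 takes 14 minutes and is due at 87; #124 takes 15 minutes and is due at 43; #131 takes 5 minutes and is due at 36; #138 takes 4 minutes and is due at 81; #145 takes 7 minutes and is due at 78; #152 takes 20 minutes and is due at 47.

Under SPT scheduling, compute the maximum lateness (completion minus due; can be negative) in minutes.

45

SPT (increasing processing time): #138 #131 #145 #110 #117 #124 #103 #152.
#138: 0→4, due 81, lateness -77
#131: 4→9, due 36, lateness -27
#145: 9→16, due 78, lateness -62
#110: 16→27, due 33, lateness -6
#117: 27→41, due 87, lateness -46
#124: 41→56, due 43, lateness 13
#103: 56→72, due 31, lateness 41
#152: 72→92, due 47, lateness 45
Maximum = 45.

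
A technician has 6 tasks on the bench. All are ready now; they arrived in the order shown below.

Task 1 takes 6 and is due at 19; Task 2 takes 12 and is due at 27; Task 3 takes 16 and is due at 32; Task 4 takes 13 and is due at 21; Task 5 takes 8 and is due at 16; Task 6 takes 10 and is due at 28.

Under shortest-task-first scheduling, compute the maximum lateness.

33

SPT (increasing processing time): Task 1 Task 5 Task 6 Task 2 Task 4 Task 3.
Task 1: 0→6, due 19, lateness -13
Task 5: 6→14, due 16, lateness -2
Task 6: 14→24, due 28, lateness -4
Task 2: 24→36, due 27, lateness 9
Task 4: 36→49, due 21, lateness 28
Task 3: 49→65, due 32, lateness 33
Maximum = 33.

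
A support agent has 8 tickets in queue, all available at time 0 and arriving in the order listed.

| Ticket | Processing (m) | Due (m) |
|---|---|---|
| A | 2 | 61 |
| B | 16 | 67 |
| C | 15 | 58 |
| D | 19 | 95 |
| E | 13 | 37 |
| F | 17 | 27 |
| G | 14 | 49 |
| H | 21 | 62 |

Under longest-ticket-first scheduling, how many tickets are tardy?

6

LPT (decreasing processing time): H D F B C G E A.
H: 0→21, due 62, tardiness 0
D: 21→40, due 95, tardiness 0
F: 40→57, due 27, tardiness 30
B: 57→73, due 67, tardiness 6
C: 73→88, due 58, tardiness 30
G: 88→102, due 49, tardiness 53
E: 102→115, due 37, tardiness 78
A: 115→117, due 61, tardiness 56
Late tickets: 6.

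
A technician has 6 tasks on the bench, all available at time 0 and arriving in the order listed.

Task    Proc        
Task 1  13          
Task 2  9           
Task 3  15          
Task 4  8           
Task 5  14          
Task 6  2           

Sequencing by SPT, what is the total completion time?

170

SPT (increasing processing time): Task 6 Task 4 Task 2 Task 1 Task 5 Task 3.
Task 6: 0→2
Task 4: 2→10
Task 2: 10→19
Task 1: 19→32
Task 5: 32→46
Task 3: 46→61
Sum = 2+10+19+32+46+61 = 170.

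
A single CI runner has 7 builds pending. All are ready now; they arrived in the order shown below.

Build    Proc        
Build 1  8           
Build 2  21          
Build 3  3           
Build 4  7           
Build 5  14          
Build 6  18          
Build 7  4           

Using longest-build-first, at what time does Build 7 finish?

LPT (decreasing processing time): Build 2 Build 6 Build 5 Build 1 Build 4 Build 7 Build 3.
Build 2: 0→21
Build 6: 21→39
Build 5: 39→53
Build 1: 53→61
Build 4: 61→68
Build 7: 68→72

72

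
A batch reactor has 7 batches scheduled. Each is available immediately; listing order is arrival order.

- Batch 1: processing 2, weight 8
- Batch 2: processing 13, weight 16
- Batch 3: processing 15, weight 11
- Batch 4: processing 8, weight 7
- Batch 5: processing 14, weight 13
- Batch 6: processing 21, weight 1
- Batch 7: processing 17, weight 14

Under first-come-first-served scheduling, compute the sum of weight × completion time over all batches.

FIFO (arrival order): Batch 1 Batch 2 Batch 3 Batch 4 Batch 5 Batch 6 Batch 7.
Batch 1: finishes 2, weight 8, w·C = 16
Batch 2: finishes 15, weight 16, w·C = 240
Batch 3: finishes 30, weight 11, w·C = 330
Batch 4: finishes 38, weight 7, w·C = 266
Batch 5: finishes 52, weight 13, w·C = 676
Batch 6: finishes 73, weight 1, w·C = 73
Batch 7: finishes 90, weight 14, w·C = 1260
Sum = 16+240+330+266+676+73+1260 = 2861.

2861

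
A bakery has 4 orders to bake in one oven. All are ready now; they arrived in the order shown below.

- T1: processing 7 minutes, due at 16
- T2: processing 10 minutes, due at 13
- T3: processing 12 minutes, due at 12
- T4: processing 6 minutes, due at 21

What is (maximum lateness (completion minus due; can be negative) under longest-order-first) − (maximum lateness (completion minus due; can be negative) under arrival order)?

-3

LPT (decreasing processing time): T3 T2 T1 T4.
T3: 0→12, due 12, lateness 0
T2: 12→22, due 13, lateness 9
T1: 22→29, due 16, lateness 13
T4: 29→35, due 21, lateness 14
Maximum = 14.
FIFO (arrival order): T1 T2 T3 T4.
T1: 0→7, due 16, lateness -9
T2: 7→17, due 13, lateness 4
T3: 17→29, due 12, lateness 17
T4: 29→35, due 21, lateness 14
Maximum = 17.
Difference = 14 − 17 = -3.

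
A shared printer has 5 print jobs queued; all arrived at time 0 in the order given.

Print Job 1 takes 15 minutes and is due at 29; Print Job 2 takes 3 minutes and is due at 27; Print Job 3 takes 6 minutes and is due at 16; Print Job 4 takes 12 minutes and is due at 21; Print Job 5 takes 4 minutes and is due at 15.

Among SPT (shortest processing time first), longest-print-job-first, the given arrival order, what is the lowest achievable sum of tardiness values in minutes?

SPT (increasing processing time): Print Job 2 Print Job 5 Print Job 3 Print Job 4 Print Job 1.
Print Job 2: 0→3, due 27, tardiness 0
Print Job 5: 3→7, due 15, tardiness 0
Print Job 3: 7→13, due 16, tardiness 0
Print Job 4: 13→25, due 21, tardiness 4
Print Job 1: 25→40, due 29, tardiness 11
Sum = 0+0+0+4+11 = 15.
LPT (decreasing processing time): Print Job 1 Print Job 4 Print Job 3 Print Job 5 Print Job 2.
Print Job 1: 0→15, due 29, tardiness 0
Print Job 4: 15→27, due 21, tardiness 6
Print Job 3: 27→33, due 16, tardiness 17
Print Job 5: 33→37, due 15, tardiness 22
Print Job 2: 37→40, due 27, tardiness 13
Sum = 0+6+17+22+13 = 58.
FIFO (arrival order): Print Job 1 Print Job 2 Print Job 3 Print Job 4 Print Job 5.
Print Job 1: 0→15, due 29, tardiness 0
Print Job 2: 15→18, due 27, tardiness 0
Print Job 3: 18→24, due 16, tardiness 8
Print Job 4: 24→36, due 21, tardiness 15
Print Job 5: 36→40, due 15, tardiness 25
Sum = 0+0+8+15+25 = 48.
SPT 15, LPT 58, FIFO 48 → minimum 15.

15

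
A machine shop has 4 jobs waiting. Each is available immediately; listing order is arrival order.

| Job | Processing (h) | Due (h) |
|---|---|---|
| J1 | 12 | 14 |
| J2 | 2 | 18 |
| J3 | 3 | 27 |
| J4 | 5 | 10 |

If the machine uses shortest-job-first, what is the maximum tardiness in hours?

SPT (increasing processing time): J2 J3 J4 J1.
J2: 0→2, due 18, tardiness 0
J3: 2→5, due 27, tardiness 0
J4: 5→10, due 10, tardiness 0
J1: 10→22, due 14, tardiness 8
Maximum = 8.

8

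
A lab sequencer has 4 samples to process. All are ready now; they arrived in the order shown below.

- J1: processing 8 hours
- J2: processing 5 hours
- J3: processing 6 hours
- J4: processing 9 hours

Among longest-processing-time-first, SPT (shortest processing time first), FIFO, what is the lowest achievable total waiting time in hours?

LPT (decreasing processing time): J4 J1 J3 J2.
J4: waits 0, runs 0→9
J1: waits 9, runs 9→17
J3: waits 17, runs 17→23
J2: waits 23, runs 23→28
Sum = 0+9+17+23 = 49.
SPT (increasing processing time): J2 J3 J1 J4.
J2: waits 0, runs 0→5
J3: waits 5, runs 5→11
J1: waits 11, runs 11→19
J4: waits 19, runs 19→28
Sum = 0+5+11+19 = 35.
FIFO (arrival order): J1 J2 J3 J4.
J1: waits 0, runs 0→8
J2: waits 8, runs 8→13
J3: waits 13, runs 13→19
J4: waits 19, runs 19→28
Sum = 0+8+13+19 = 40.
LPT 49, SPT 35, FIFO 40 → minimum 35.

35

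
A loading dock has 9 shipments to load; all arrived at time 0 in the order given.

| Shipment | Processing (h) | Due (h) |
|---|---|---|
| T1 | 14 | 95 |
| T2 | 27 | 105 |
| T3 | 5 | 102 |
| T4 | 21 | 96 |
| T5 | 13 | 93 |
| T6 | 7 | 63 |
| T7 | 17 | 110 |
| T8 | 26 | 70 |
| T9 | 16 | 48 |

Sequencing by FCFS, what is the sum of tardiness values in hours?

FIFO (arrival order): T1 T2 T3 T4 T5 T6 T7 T8 T9.
T1: 0→14, due 95, tardiness 0
T2: 14→41, due 105, tardiness 0
T3: 41→46, due 102, tardiness 0
T4: 46→67, due 96, tardiness 0
T5: 67→80, due 93, tardiness 0
T6: 80→87, due 63, tardiness 24
T7: 87→104, due 110, tardiness 0
T8: 104→130, due 70, tardiness 60
T9: 130→146, due 48, tardiness 98
Sum = 0+0+0+0+0+24+0+60+98 = 182.

182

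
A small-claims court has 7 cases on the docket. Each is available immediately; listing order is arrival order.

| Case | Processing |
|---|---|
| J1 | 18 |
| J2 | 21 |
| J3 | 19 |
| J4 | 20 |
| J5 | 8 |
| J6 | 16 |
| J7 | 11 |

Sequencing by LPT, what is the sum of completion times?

LPT (decreasing processing time): J2 J4 J3 J1 J6 J7 J5.
J2: 0→21
J4: 21→41
J3: 41→60
J1: 60→78
J6: 78→94
J7: 94→105
J5: 105→113
Sum = 21+41+60+78+94+105+113 = 512.

512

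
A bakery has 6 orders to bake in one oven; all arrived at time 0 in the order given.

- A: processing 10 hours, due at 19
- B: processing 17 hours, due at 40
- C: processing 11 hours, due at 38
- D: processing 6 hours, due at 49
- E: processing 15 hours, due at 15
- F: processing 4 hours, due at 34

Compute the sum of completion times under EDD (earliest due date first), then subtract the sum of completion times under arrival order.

EDD (increasing due date): E A F C B D.
E: 0→15
A: 15→25
F: 25→29
C: 29→40
B: 40→57
D: 57→63
Sum = 15+25+29+40+57+63 = 229.
FIFO (arrival order): A B C D E F.
A: 0→10
B: 10→27
C: 27→38
D: 38→44
E: 44→59
F: 59→63
Sum = 10+27+38+44+59+63 = 241.
Difference = 229 − 241 = -12.

-12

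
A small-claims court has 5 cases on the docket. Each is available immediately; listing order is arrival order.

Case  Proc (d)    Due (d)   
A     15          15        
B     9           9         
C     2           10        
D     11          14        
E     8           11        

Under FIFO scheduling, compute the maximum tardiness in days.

FIFO (arrival order): A B C D E.
A: 0→15, due 15, tardiness 0
B: 15→24, due 9, tardiness 15
C: 24→26, due 10, tardiness 16
D: 26→37, due 14, tardiness 23
E: 37→45, due 11, tardiness 34
Maximum = 34.

34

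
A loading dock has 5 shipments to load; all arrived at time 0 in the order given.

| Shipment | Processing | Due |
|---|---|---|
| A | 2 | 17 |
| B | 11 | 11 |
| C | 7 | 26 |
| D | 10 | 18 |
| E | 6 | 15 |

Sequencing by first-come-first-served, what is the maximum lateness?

21

FIFO (arrival order): A B C D E.
A: 0→2, due 17, lateness -15
B: 2→13, due 11, lateness 2
C: 13→20, due 26, lateness -6
D: 20→30, due 18, lateness 12
E: 30→36, due 15, lateness 21
Maximum = 21.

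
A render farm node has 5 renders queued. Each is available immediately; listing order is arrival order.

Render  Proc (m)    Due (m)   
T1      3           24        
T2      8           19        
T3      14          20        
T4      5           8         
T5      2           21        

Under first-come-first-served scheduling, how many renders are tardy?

3

FIFO (arrival order): T1 T2 T3 T4 T5.
T1: 0→3, due 24, tardiness 0
T2: 3→11, due 19, tardiness 0
T3: 11→25, due 20, tardiness 5
T4: 25→30, due 8, tardiness 22
T5: 30→32, due 21, tardiness 11
Late renders: 3.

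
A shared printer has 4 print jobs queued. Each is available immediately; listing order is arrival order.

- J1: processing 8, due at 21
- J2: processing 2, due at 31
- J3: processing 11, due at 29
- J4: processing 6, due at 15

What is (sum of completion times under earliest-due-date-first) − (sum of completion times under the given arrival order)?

EDD (increasing due date): J4 J1 J3 J2.
J4: 0→6
J1: 6→14
J3: 14→25
J2: 25→27
Sum = 6+14+25+27 = 72.
FIFO (arrival order): J1 J2 J3 J4.
J1: 0→8
J2: 8→10
J3: 10→21
J4: 21→27
Sum = 8+10+21+27 = 66.
Difference = 72 − 66 = 6.

6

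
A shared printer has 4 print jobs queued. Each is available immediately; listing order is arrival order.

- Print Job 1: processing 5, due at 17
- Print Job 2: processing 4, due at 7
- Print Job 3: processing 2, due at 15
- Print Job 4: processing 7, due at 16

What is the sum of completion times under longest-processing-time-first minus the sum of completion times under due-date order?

LPT (decreasing processing time): Print Job 4 Print Job 1 Print Job 2 Print Job 3.
Print Job 4: 0→7
Print Job 1: 7→12
Print Job 2: 12→16
Print Job 3: 16→18
Sum = 7+12+16+18 = 53.
EDD (increasing due date): Print Job 2 Print Job 3 Print Job 4 Print Job 1.
Print Job 2: 0→4
Print Job 3: 4→6
Print Job 4: 6→13
Print Job 1: 13→18
Sum = 4+6+13+18 = 41.
Difference = 53 − 41 = 12.

12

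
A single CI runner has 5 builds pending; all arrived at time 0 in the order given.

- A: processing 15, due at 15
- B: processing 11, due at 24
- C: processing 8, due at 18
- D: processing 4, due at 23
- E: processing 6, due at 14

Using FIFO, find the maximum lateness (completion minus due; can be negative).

30

FIFO (arrival order): A B C D E.
A: 0→15, due 15, lateness 0
B: 15→26, due 24, lateness 2
C: 26→34, due 18, lateness 16
D: 34→38, due 23, lateness 15
E: 38→44, due 14, lateness 30
Maximum = 30.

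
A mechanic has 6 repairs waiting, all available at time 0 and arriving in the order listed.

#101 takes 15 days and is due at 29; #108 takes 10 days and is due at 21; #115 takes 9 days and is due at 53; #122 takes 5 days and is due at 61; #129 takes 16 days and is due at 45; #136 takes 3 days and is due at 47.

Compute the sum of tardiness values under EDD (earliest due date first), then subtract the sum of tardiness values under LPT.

-33

EDD (increasing due date): #108 #101 #129 #136 #115 #122.
#108: 0→10, due 21, tardiness 0
#101: 10→25, due 29, tardiness 0
#129: 25→41, due 45, tardiness 0
#136: 41→44, due 47, tardiness 0
#115: 44→53, due 53, tardiness 0
#122: 53→58, due 61, tardiness 0
Sum = 0+0+0+0+0+0 = 0.
LPT (decreasing processing time): #129 #101 #108 #115 #122 #136.
#129: 0→16, due 45, tardiness 0
#101: 16→31, due 29, tardiness 2
#108: 31→41, due 21, tardiness 20
#115: 41→50, due 53, tardiness 0
#122: 50→55, due 61, tardiness 0
#136: 55→58, due 47, tardiness 11
Sum = 0+2+20+0+0+11 = 33.
Difference = 0 − 33 = -33.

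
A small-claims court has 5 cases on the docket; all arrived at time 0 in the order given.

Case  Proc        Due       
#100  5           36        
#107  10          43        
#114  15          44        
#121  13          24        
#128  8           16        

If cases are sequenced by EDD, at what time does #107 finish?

EDD (increasing due date): #128 #121 #100 #107 #114.
#128: 0→8
#121: 8→21
#100: 21→26
#107: 26→36

36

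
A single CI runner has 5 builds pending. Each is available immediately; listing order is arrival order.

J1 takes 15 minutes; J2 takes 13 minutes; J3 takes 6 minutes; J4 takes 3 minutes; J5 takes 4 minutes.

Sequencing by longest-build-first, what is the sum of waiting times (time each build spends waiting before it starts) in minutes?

LPT (decreasing processing time): J1 J2 J3 J5 J4.
J1: waits 0, runs 0→15
J2: waits 15, runs 15→28
J3: waits 28, runs 28→34
J5: waits 34, runs 34→38
J4: waits 38, runs 38→41
Sum = 0+15+28+34+38 = 115.

115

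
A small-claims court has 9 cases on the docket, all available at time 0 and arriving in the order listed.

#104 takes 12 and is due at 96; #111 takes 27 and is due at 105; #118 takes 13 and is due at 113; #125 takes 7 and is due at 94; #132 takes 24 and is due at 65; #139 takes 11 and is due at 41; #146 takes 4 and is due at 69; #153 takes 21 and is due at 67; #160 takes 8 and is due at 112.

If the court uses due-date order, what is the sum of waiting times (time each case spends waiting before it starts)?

528

EDD (increasing due date): #139 #132 #153 #146 #125 #104 #111 #160 #118.
#139: waits 0, runs 0→11
#132: waits 11, runs 11→35
#153: waits 35, runs 35→56
#146: waits 56, runs 56→60
#125: waits 60, runs 60→67
#104: waits 67, runs 67→79
#111: waits 79, runs 79→106
#160: waits 106, runs 106→114
#118: waits 114, runs 114→127
Sum = 0+11+35+56+60+67+79+106+114 = 528.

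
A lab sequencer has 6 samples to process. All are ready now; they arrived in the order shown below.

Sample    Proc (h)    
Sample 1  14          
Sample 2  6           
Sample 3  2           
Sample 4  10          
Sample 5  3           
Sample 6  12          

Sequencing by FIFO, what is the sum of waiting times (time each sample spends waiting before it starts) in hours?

FIFO (arrival order): Sample 1 Sample 2 Sample 3 Sample 4 Sample 5 Sample 6.
Sample 1: waits 0, runs 0→14
Sample 2: waits 14, runs 14→20
Sample 3: waits 20, runs 20→22
Sample 4: waits 22, runs 22→32
Sample 5: waits 32, runs 32→35
Sample 6: waits 35, runs 35→47
Sum = 0+14+20+22+32+35 = 123.

123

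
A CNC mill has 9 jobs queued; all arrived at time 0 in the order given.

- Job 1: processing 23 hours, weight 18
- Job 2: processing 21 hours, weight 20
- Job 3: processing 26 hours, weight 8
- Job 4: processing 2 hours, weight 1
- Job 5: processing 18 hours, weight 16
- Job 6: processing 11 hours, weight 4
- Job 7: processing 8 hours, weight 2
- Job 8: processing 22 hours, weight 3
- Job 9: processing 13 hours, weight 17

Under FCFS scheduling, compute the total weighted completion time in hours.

6829

FIFO (arrival order): Job 1 Job 2 Job 3 Job 4 Job 5 Job 6 Job 7 Job 8 Job 9.
Job 1: finishes 23, weight 18, w·C = 414
Job 2: finishes 44, weight 20, w·C = 880
Job 3: finishes 70, weight 8, w·C = 560
Job 4: finishes 72, weight 1, w·C = 72
Job 5: finishes 90, weight 16, w·C = 1440
Job 6: finishes 101, weight 4, w·C = 404
Job 7: finishes 109, weight 2, w·C = 218
Job 8: finishes 131, weight 3, w·C = 393
Job 9: finishes 144, weight 17, w·C = 2448
Sum = 414+880+560+72+1440+404+218+393+2448 = 6829.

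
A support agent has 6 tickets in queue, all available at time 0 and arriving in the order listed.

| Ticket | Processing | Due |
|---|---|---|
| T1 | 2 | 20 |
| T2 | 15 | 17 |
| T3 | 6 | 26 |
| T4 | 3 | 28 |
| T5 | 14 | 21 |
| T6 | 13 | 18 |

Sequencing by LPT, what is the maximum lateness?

LPT (decreasing processing time): T2 T5 T6 T3 T4 T1.
T2: 0→15, due 17, lateness -2
T5: 15→29, due 21, lateness 8
T6: 29→42, due 18, lateness 24
T3: 42→48, due 26, lateness 22
T4: 48→51, due 28, lateness 23
T1: 51→53, due 20, lateness 33
Maximum = 33.

33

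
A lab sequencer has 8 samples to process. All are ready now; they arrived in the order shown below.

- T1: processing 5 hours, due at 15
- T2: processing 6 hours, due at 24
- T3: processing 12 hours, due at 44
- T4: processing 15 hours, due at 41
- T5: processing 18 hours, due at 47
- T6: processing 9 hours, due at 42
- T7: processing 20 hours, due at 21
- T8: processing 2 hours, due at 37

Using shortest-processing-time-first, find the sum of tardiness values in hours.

SPT (increasing processing time): T8 T1 T2 T6 T3 T4 T5 T7.
T8: 0→2, due 37, tardiness 0
T1: 2→7, due 15, tardiness 0
T2: 7→13, due 24, tardiness 0
T6: 13→22, due 42, tardiness 0
T3: 22→34, due 44, tardiness 0
T4: 34→49, due 41, tardiness 8
T5: 49→67, due 47, tardiness 20
T7: 67→87, due 21, tardiness 66
Sum = 0+0+0+0+0+8+20+66 = 94.

94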